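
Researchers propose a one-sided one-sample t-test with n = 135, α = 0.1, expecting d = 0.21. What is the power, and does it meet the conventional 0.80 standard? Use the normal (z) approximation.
Power ≈ 0.88; the study is adequately powered (power ≥ 0.80)

Power calculation (one-sample t-test, normal approximation):
z_β = d · √n - z_α
z_β = 0.21 · √135 - 1.282
z_β = 0.21 · 11.619 - 1.282
z_β = 1.158

Power = Φ(z_β) = Φ(1.158) ≈ 0.877

Effect size d = 0.21 is small by Cohen's convention (0.2/0.5/0.8).

Threshold: power ≥ 0.80 is conventionally adequate.
Power ≈ 0.88 → the study is adequately powered (power ≥ 0.80).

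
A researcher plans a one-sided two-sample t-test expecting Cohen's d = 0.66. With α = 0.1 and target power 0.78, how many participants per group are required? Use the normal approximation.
n = 20 per group

Sample size formula (two-sample t-test, normal approximation):
n = 2 · ((z_α + z_β) / d)²

z_α = 1.282 (for α = 0.1, one-sided)
z_β = 0.772 (for power = 0.78)
d = 0.66

n = 2 · ((1.282 + 0.772) / 0.66)²
n = 2 · (3.112)²
n ≈ 19.37
Round up to the next whole number: n = 20 per group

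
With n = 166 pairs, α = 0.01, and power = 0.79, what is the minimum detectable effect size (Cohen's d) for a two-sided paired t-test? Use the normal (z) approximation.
d ≈ 0.26

Minimum detectable effect (paired t-test, normal approximation):
d = (z_{α/2} + z_β) / √n
d = (2.576 + 0.806) / √166
d = 3.382 / 12.884
d ≈ 0.26

By Cohen's convention (0.2 small / 0.5 medium / 0.8 large): small effect.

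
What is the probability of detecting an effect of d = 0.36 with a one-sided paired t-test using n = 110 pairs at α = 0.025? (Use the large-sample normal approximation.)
Power ≈ 0.97

Power calculation (paired t-test, normal approximation):
z_β = d · √n - z_α
z_β = 0.36 · √110 - 1.960
z_β = 0.36 · 10.488 - 1.960
z_β = 1.816

Power = Φ(z_β) = Φ(1.816) ≈ 0.965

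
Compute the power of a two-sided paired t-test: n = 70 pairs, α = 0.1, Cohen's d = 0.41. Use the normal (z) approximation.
Power ≈ 0.96

Power calculation (paired t-test, normal approximation):
z_β = d · √n - z_{α/2}
z_β = 0.41 · √70 - 1.645
z_β = 0.41 · 8.367 - 1.645
z_β = 1.785

Power = Φ(z_β) = Φ(1.785) ≈ 0.963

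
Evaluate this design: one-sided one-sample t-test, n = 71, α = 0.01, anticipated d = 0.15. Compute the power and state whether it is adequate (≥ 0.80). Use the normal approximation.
Power ≈ 0.14; the study is underpowered (power < 0.80)

Power calculation (one-sample t-test, normal approximation):
z_β = d · √n - z_α
z_β = 0.15 · √71 - 2.326
z_β = 0.15 · 8.426 - 2.326
z_β = -1.062

Power = Φ(z_β) = Φ(-1.062) ≈ 0.144

Effect size d = 0.15 is very small by Cohen's convention (0.2/0.5/0.8).

Threshold: power ≥ 0.80 is conventionally adequate.
Power ≈ 0.14 → the study is underpowered (power < 0.80).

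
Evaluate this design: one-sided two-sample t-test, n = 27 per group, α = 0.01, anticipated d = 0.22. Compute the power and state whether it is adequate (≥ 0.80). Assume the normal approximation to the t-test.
Power ≈ 0.06; the study is underpowered (power < 0.80)

Power calculation (two-sample t-test, normal approximation):
z_β = d · √(n/2) - z_α
z_β = 0.22 · √(27/2) - 2.326
z_β = 0.22 · 3.674 - 2.326
z_β = -1.518

Power = Φ(z_β) = Φ(-1.518) ≈ 0.065

Effect size d = 0.22 is small by Cohen's convention (0.2/0.5/0.8).

Threshold: power ≥ 0.80 is conventionally adequate.
Power ≈ 0.06 → the study is underpowered (power < 0.80).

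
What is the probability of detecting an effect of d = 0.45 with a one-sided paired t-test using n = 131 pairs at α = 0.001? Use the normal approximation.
Power ≈ 0.98

Power calculation (paired t-test, normal approximation):
z_β = d · √n - z_α
z_β = 0.45 · √131 - 3.090
z_β = 0.45 · 11.446 - 3.090
z_β = 2.060

Power = Φ(z_β) = Φ(2.060) ≈ 0.980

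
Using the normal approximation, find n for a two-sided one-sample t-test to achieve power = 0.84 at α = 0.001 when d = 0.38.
n = 128

Sample size formula (one-sample t-test, normal approximation):
n = ((z_{α/2} + z_β) / d)²

z_{α/2} = 3.291 (for α = 0.001, two-sided)
z_β = 0.994 (for power = 0.84)
d = 0.38

n = ((3.291 + 0.994) / 0.38)²
n = (11.276)²
n ≈ 127.15
Round up to the next whole number: n = 128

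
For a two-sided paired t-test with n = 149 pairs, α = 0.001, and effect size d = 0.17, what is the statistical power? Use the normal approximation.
Power ≈ 0.11

Power calculation (paired t-test, normal approximation):
z_β = d · √n - z_{α/2}
z_β = 0.17 · √149 - 3.291
z_β = 0.17 · 12.207 - 3.291
z_β = -1.215

Power = Φ(z_β) = Φ(-1.215) ≈ 0.112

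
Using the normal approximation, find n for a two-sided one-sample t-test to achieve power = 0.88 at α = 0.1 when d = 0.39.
n = 53

Sample size formula (one-sample t-test, normal approximation):
n = ((z_{α/2} + z_β) / d)²

z_{α/2} = 1.645 (for α = 0.1, two-sided)
z_β = 1.175 (for power = 0.88)
d = 0.39

n = ((1.645 + 1.175) / 0.39)²
n = (7.231)²
n ≈ 52.29
Round up to the next whole number: n = 53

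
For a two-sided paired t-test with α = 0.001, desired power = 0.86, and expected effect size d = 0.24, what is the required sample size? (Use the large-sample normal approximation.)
n = 332 pairs

Sample size formula (paired t-test, normal approximation):
n = ((z_{α/2} + z_β) / d)²

z_{α/2} = 3.291 (for α = 0.001, two-sided)
z_β = 1.080 (for power = 0.86)
d = 0.24

n = ((3.291 + 1.080) / 0.24)²
n = (18.213)²
n ≈ 331.71
Round up to the next whole number: n = 332 pairs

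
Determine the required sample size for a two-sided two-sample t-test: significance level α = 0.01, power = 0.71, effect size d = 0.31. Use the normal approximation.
n = 204 per group

Sample size formula (two-sample t-test, normal approximation):
n = 2 · ((z_{α/2} + z_β) / d)²

z_{α/2} = 2.576 (for α = 0.01, two-sided)
z_β = 0.553 (for power = 0.71)
d = 0.31

n = 2 · ((2.576 + 0.553) / 0.31)²
n = 2 · (10.094)²
n ≈ 203.78
Round up to the next whole number: n = 204 per group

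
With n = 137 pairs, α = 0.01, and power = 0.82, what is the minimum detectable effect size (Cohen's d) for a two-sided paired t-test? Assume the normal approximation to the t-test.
d ≈ 0.30

Minimum detectable effect (paired t-test, normal approximation):
d = (z_{α/2} + z_β) / √n
d = (2.576 + 0.915) / √137
d = 3.491 / 11.705
d ≈ 0.30

By Cohen's convention (0.2 small / 0.5 medium / 0.8 large): small effect.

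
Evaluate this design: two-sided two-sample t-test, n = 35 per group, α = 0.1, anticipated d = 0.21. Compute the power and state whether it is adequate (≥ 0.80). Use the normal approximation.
Power ≈ 0.22; the study is underpowered (power < 0.80)

Power calculation (two-sample t-test, normal approximation):
z_β = d · √(n/2) - z_{α/2}
z_β = 0.21 · √(35/2) - 1.645
z_β = 0.21 · 4.183 - 1.645
z_β = -0.766

Power = Φ(z_β) = Φ(-0.766) ≈ 0.222

Effect size d = 0.21 is small by Cohen's convention (0.2/0.5/0.8).

Threshold: power ≥ 0.80 is conventionally adequate.
Power ≈ 0.22 → the study is underpowered (power < 0.80).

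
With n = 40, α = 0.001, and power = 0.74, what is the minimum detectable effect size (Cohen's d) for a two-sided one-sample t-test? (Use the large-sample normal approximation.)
d ≈ 0.62

Minimum detectable effect (one-sample t-test, normal approximation):
d = (z_{α/2} + z_β) / √n
d = (3.291 + 0.643) / √40
d = 3.934 / 6.325
d ≈ 0.62

By Cohen's convention (0.2 small / 0.5 medium / 0.8 large): medium effect.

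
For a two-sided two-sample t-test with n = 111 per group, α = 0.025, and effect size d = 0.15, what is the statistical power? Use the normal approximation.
Power ≈ 0.13

Power calculation (two-sample t-test, normal approximation):
z_β = d · √(n/2) - z_{α/2}
z_β = 0.15 · √(111/2) - 2.241
z_β = 0.15 · 7.450 - 2.241
z_β = -1.124

Power = Φ(z_β) = Φ(-1.124) ≈ 0.131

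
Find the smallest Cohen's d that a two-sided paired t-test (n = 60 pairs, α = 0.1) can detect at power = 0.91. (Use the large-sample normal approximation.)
d ≈ 0.39

Minimum detectable effect (paired t-test, normal approximation):
d = (z_{α/2} + z_β) / √n
d = (1.645 + 1.341) / √60
d = 2.986 / 7.746
d ≈ 0.39

By Cohen's convention (0.2 small / 0.5 medium / 0.8 large): small effect.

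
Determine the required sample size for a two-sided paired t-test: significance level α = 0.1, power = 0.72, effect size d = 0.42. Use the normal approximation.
n = 29 pairs

Sample size formula (paired t-test, normal approximation):
n = ((z_{α/2} + z_β) / d)²

z_{α/2} = 1.645 (for α = 0.1, two-sided)
z_β = 0.583 (for power = 0.72)
d = 0.42

n = ((1.645 + 0.583) / 0.42)²
n = (5.305)²
n ≈ 28.14
Round up to the next whole number: n = 29 pairs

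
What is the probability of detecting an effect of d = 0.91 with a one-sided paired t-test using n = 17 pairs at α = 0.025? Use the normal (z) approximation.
Power ≈ 0.96

Power calculation (paired t-test, normal approximation):
z_β = d · √n - z_α
z_β = 0.91 · √17 - 1.960
z_β = 0.91 · 4.123 - 1.960
z_β = 1.792

Power = Φ(z_β) = Φ(1.792) ≈ 0.963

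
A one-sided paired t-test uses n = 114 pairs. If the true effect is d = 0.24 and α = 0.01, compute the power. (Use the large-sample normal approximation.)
Power ≈ 0.59

Power calculation (paired t-test, normal approximation):
z_β = d · √n - z_α
z_β = 0.24 · √114 - 2.326
z_β = 0.24 · 10.677 - 2.326
z_β = 0.236

Power = Φ(z_β) = Φ(0.236) ≈ 0.593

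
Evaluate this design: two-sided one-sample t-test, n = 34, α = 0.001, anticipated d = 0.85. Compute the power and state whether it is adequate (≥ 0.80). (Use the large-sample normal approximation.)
Power ≈ 0.95; the study is adequately powered (power ≥ 0.80)

Power calculation (one-sample t-test, normal approximation):
z_β = d · √n - z_{α/2}
z_β = 0.85 · √34 - 3.291
z_β = 0.85 · 5.831 - 3.291
z_β = 1.666

Power = Φ(z_β) = Φ(1.666) ≈ 0.952

Effect size d = 0.85 is large by Cohen's convention (0.2/0.5/0.8).

Threshold: power ≥ 0.80 is conventionally adequate.
Power ≈ 0.95 → the study is adequately powered (power ≥ 0.80).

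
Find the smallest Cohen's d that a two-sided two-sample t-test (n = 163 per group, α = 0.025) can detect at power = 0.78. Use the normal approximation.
d ≈ 0.33

Minimum detectable effect (two-sample t-test, normal approximation):
d = (z_{α/2} + z_β) / √(n/2)
d = (2.241 + 0.772) / √(163/2)
d = 3.014 / 9.028
d ≈ 0.33

By Cohen's convention (0.2 small / 0.5 medium / 0.8 large): small effect.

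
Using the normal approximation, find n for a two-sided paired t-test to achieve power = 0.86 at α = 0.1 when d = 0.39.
n = 49 pairs

Sample size formula (paired t-test, normal approximation):
n = ((z_{α/2} + z_β) / d)²

z_{α/2} = 1.645 (for α = 0.1, two-sided)
z_β = 1.080 (for power = 0.86)
d = 0.39

n = ((1.645 + 1.080) / 0.39)²
n = (6.987)²
n ≈ 48.82
Round up to the next whole number: n = 49 pairs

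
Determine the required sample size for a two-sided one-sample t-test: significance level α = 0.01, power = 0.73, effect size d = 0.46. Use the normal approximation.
n = 49

Sample size formula (one-sample t-test, normal approximation):
n = ((z_{α/2} + z_β) / d)²

z_{α/2} = 2.576 (for α = 0.01, two-sided)
z_β = 0.613 (for power = 0.73)
d = 0.46

n = ((2.576 + 0.613) / 0.46)²
n = (6.933)²
n ≈ 48.07
Round up to the next whole number: n = 49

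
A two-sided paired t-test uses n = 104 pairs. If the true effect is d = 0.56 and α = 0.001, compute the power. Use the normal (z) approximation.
Power ≈ 0.99

Power calculation (paired t-test, normal approximation):
z_β = d · √n - z_{α/2}
z_β = 0.56 · √104 - 3.291
z_β = 0.56 · 10.198 - 3.291
z_β = 2.420

Power = Φ(z_β) = Φ(2.420) ≈ 0.992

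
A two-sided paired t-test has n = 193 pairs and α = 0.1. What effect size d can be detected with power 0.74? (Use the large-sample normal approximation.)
d ≈ 0.16

Minimum detectable effect (paired t-test, normal approximation):
d = (z_{α/2} + z_β) / √n
d = (1.645 + 0.643) / √193
d = 2.288 / 13.892
d ≈ 0.16

By Cohen's convention (0.2 small / 0.5 medium / 0.8 large): very small effect.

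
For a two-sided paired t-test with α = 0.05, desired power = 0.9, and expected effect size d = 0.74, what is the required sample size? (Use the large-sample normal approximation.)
n = 20 pairs

Sample size formula (paired t-test, normal approximation):
n = ((z_{α/2} + z_β) / d)²

z_{α/2} = 1.960 (for α = 0.05, two-sided)
z_β = 1.282 (for power = 0.9)
d = 0.74

n = ((1.960 + 1.282) / 0.74)²
n = (4.381)²
n ≈ 19.19
Round up to the next whole number: n = 20 pairs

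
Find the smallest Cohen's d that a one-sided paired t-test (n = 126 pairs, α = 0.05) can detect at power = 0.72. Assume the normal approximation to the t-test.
d ≈ 0.20

Minimum detectable effect (paired t-test, normal approximation):
d = (z_α + z_β) / √n
d = (1.645 + 0.583) / √126
d = 2.228 / 11.225
d ≈ 0.20

By Cohen's convention (0.2 small / 0.5 medium / 0.8 large): small effect.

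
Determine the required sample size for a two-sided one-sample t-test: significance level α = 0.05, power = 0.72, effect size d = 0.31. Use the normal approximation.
n = 68

Sample size formula (one-sample t-test, normal approximation):
n = ((z_{α/2} + z_β) / d)²

z_{α/2} = 1.960 (for α = 0.05, two-sided)
z_β = 0.583 (for power = 0.72)
d = 0.31

n = ((1.960 + 0.583) / 0.31)²
n = (8.203)²
n ≈ 67.29
Round up to the next whole number: n = 68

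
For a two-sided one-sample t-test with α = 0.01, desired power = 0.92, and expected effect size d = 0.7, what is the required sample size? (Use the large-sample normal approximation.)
n = 33

Sample size formula (one-sample t-test, normal approximation):
n = ((z_{α/2} + z_β) / d)²

z_{α/2} = 2.576 (for α = 0.01, two-sided)
z_β = 1.405 (for power = 0.92)
d = 0.7

n = ((2.576 + 1.405) / 0.7)²
n = (5.687)²
n ≈ 32.34
Round up to the next whole number: n = 33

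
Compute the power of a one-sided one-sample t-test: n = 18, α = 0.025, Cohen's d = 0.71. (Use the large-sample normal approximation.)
Power ≈ 0.85

Power calculation (one-sample t-test, normal approximation):
z_β = d · √n - z_α
z_β = 0.71 · √18 - 1.960
z_β = 0.71 · 4.243 - 1.960
z_β = 1.052

Power = Φ(z_β) = Φ(1.052) ≈ 0.854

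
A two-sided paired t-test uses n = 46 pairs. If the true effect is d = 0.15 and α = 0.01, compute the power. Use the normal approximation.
Power ≈ 0.06

Power calculation (paired t-test, normal approximation):
z_β = d · √n - z_{α/2}
z_β = 0.15 · √46 - 2.576
z_β = 0.15 · 6.782 - 2.576
z_β = -1.558

Power = Φ(z_β) = Φ(-1.558) ≈ 0.060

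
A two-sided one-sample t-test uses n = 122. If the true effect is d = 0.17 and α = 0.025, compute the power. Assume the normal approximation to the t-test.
Power ≈ 0.36

Power calculation (one-sample t-test, normal approximation):
z_β = d · √n - z_{α/2}
z_β = 0.17 · √122 - 2.241
z_β = 0.17 · 11.045 - 2.241
z_β = -0.364

Power = Φ(z_β) = Φ(-0.364) ≈ 0.358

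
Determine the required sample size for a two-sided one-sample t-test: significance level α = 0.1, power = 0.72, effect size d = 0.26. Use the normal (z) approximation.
n = 74

Sample size formula (one-sample t-test, normal approximation):
n = ((z_{α/2} + z_β) / d)²

z_{α/2} = 1.645 (for α = 0.1, two-sided)
z_β = 0.583 (for power = 0.72)
d = 0.26

n = ((1.645 + 0.583) / 0.26)²
n = (8.569)²
n ≈ 73.43
Round up to the next whole number: n = 74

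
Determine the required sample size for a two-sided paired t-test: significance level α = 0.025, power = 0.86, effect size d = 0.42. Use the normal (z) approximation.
n = 63 pairs

Sample size formula (paired t-test, normal approximation):
n = ((z_{α/2} + z_β) / d)²

z_{α/2} = 2.241 (for α = 0.025, two-sided)
z_β = 1.080 (for power = 0.86)
d = 0.42

n = ((2.241 + 1.080) / 0.42)²
n = (7.907)²
n ≈ 62.52
Round up to the next whole number: n = 63 pairs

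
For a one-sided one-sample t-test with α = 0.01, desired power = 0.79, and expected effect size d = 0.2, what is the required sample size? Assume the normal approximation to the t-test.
n = 246

Sample size formula (one-sample t-test, normal approximation):
n = ((z_α + z_β) / d)²

z_α = 2.326 (for α = 0.01, one-sided)
z_β = 0.806 (for power = 0.79)
d = 0.2

n = ((2.326 + 0.806) / 0.2)²
n = (15.660)²
n ≈ 245.24
Round up to the next whole number: n = 246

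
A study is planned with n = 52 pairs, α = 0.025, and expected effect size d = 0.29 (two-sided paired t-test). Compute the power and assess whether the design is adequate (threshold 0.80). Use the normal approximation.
Power ≈ 0.44; the study is underpowered (power < 0.80)

Power calculation (paired t-test, normal approximation):
z_β = d · √n - z_{α/2}
z_β = 0.29 · √52 - 2.241
z_β = 0.29 · 7.211 - 2.241
z_β = -0.150

Power = Φ(z_β) = Φ(-0.150) ≈ 0.440

Effect size d = 0.29 is small by Cohen's convention (0.2/0.5/0.8).

Threshold: power ≥ 0.80 is conventionally adequate.
Power ≈ 0.44 → the study is underpowered (power < 0.80).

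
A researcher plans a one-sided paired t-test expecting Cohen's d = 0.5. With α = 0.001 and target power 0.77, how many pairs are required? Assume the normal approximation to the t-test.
n = 59 pairs

Sample size formula (paired t-test, normal approximation):
n = ((z_α + z_β) / d)²

z_α = 3.090 (for α = 0.001, one-sided)
z_β = 0.739 (for power = 0.77)
d = 0.5

n = ((3.090 + 0.739) / 0.5)²
n = (7.658)²
n ≈ 58.64
Round up to the next whole number: n = 59 pairs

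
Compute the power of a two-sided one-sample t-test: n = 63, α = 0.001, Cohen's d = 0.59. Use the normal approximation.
Power ≈ 0.92

Power calculation (one-sample t-test, normal approximation):
z_β = d · √n - z_{α/2}
z_β = 0.59 · √63 - 3.291
z_β = 0.59 · 7.937 - 3.291
z_β = 1.392

Power = Φ(z_β) = Φ(1.392) ≈ 0.918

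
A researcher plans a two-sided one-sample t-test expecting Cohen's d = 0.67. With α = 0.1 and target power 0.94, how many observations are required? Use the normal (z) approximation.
n = 23

Sample size formula (one-sample t-test, normal approximation):
n = ((z_{α/2} + z_β) / d)²

z_{α/2} = 1.645 (for α = 0.1, two-sided)
z_β = 1.555 (for power = 0.94)
d = 0.67

n = ((1.645 + 1.555) / 0.67)²
n = (4.776)²
n ≈ 22.81
Round up to the next whole number: n = 23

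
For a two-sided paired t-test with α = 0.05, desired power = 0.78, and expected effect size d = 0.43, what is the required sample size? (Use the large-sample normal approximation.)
n = 41 pairs

Sample size formula (paired t-test, normal approximation):
n = ((z_{α/2} + z_β) / d)²

z_{α/2} = 1.960 (for α = 0.05, two-sided)
z_β = 0.772 (for power = 0.78)
d = 0.43

n = ((1.960 + 0.772) / 0.43)²
n = (6.353)²
n ≈ 40.36
Round up to the next whole number: n = 41 pairs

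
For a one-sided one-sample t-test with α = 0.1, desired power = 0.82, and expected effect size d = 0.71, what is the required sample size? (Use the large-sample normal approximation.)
n = 10

Sample size formula (one-sample t-test, normal approximation):
n = ((z_α + z_β) / d)²

z_α = 1.282 (for α = 0.1, one-sided)
z_β = 0.915 (for power = 0.82)
d = 0.71

n = ((1.282 + 0.915) / 0.71)²
n = (3.094)²
n ≈ 9.57
Round up to the next whole number: n = 10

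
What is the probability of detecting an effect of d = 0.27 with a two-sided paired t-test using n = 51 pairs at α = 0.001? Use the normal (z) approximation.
Power ≈ 0.09

Power calculation (paired t-test, normal approximation):
z_β = d · √n - z_{α/2}
z_β = 0.27 · √51 - 3.291
z_β = 0.27 · 7.141 - 3.291
z_β = -1.362

Power = Φ(z_β) = Φ(-1.362) ≈ 0.087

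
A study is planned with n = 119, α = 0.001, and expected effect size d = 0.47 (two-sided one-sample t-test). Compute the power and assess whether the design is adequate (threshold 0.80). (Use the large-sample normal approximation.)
Power ≈ 0.97; the study is adequately powered (power ≥ 0.80)

Power calculation (one-sample t-test, normal approximation):
z_β = d · √n - z_{α/2}
z_β = 0.47 · √119 - 3.291
z_β = 0.47 · 10.909 - 3.291
z_β = 1.837

Power = Φ(z_β) = Φ(1.837) ≈ 0.967

Effect size d = 0.47 is small by Cohen's convention (0.2/0.5/0.8).

Threshold: power ≥ 0.80 is conventionally adequate.
Power ≈ 0.97 → the study is adequately powered (power ≥ 0.80).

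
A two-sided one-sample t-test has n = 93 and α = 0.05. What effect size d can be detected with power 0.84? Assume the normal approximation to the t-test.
d ≈ 0.31

Minimum detectable effect (one-sample t-test, normal approximation):
d = (z_{α/2} + z_β) / √n
d = (1.960 + 0.994) / √93
d = 2.954 / 9.644
d ≈ 0.31

By Cohen's convention (0.2 small / 0.5 medium / 0.8 large): small effect.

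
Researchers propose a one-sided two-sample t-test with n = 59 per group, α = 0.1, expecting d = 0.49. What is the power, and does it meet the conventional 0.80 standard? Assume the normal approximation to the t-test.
Power ≈ 0.92; the study is adequately powered (power ≥ 0.80)

Power calculation (two-sample t-test, normal approximation):
z_β = d · √(n/2) - z_α
z_β = 0.49 · √(59/2) - 1.282
z_β = 0.49 · 5.431 - 1.282
z_β = 1.380

Power = Φ(z_β) = Φ(1.380) ≈ 0.916

Effect size d = 0.49 is small by Cohen's convention (0.2/0.5/0.8).

Threshold: power ≥ 0.80 is conventionally adequate.
Power ≈ 0.92 → the study is adequately powered (power ≥ 0.80).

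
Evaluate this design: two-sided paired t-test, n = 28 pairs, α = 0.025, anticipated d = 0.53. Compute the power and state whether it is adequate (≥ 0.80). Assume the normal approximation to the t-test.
Power ≈ 0.71; the study is underpowered (power < 0.80)

Power calculation (paired t-test, normal approximation):
z_β = d · √n - z_{α/2}
z_β = 0.53 · √28 - 2.241
z_β = 0.53 · 5.292 - 2.241
z_β = 0.563

Power = Φ(z_β) = Φ(0.563) ≈ 0.713

Effect size d = 0.53 is medium by Cohen's convention (0.2/0.5/0.8).

Threshold: power ≥ 0.80 is conventionally adequate.
Power ≈ 0.71 → the study is underpowered (power < 0.80).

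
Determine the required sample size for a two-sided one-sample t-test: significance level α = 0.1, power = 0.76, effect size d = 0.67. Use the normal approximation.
n = 13

Sample size formula (one-sample t-test, normal approximation):
n = ((z_{α/2} + z_β) / d)²

z_{α/2} = 1.645 (for α = 0.1, two-sided)
z_β = 0.706 (for power = 0.76)
d = 0.67

n = ((1.645 + 0.706) / 0.67)²
n = (3.509)²
n ≈ 12.31
Round up to the next whole number: n = 13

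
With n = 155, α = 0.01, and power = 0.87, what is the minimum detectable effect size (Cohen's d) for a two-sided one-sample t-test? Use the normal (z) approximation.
d ≈ 0.30

Minimum detectable effect (one-sample t-test, normal approximation):
d = (z_{α/2} + z_β) / √n
d = (2.576 + 1.126) / √155
d = 3.702 / 12.450
d ≈ 0.30

By Cohen's convention (0.2 small / 0.5 medium / 0.8 large): small effect.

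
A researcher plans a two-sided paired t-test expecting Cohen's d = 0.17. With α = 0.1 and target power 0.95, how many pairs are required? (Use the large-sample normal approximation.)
n = 375 pairs

Sample size formula (paired t-test, normal approximation):
n = ((z_{α/2} + z_β) / d)²

z_{α/2} = 1.645 (for α = 0.1, two-sided)
z_β = 1.645 (for power = 0.95)
d = 0.17

n = ((1.645 + 1.645) / 0.17)²
n = (19.353)²
n ≈ 374.54
Round up to the next whole number: n = 375 pairs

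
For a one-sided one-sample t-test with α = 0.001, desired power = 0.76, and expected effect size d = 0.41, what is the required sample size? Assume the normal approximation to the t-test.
n = 86

Sample size formula (one-sample t-test, normal approximation):
n = ((z_α + z_β) / d)²

z_α = 3.090 (for α = 0.001, one-sided)
z_β = 0.706 (for power = 0.76)
d = 0.41

n = ((3.090 + 0.706) / 0.41)²
n = (9.259)²
n ≈ 85.73
Round up to the next whole number: n = 86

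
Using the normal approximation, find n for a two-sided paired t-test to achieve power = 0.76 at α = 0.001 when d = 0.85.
n = 23 pairs

Sample size formula (paired t-test, normal approximation):
n = ((z_{α/2} + z_β) / d)²

z_{α/2} = 3.291 (for α = 0.001, two-sided)
z_β = 0.706 (for power = 0.76)
d = 0.85

n = ((3.291 + 0.706) / 0.85)²
n = (4.702)²
n ≈ 22.11
Round up to the next whole number: n = 23 pairs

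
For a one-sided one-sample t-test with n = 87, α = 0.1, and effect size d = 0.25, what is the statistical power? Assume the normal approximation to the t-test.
Power ≈ 0.85

Power calculation (one-sample t-test, normal approximation):
z_β = d · √n - z_α
z_β = 0.25 · √87 - 1.282
z_β = 0.25 · 9.327 - 1.282
z_β = 1.050

Power = Φ(z_β) = Φ(1.050) ≈ 0.853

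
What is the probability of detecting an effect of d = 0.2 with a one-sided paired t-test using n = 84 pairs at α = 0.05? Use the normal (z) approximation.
Power ≈ 0.57

Power calculation (paired t-test, normal approximation):
z_β = d · √n - z_α
z_β = 0.2 · √84 - 1.645
z_β = 0.2 · 9.165 - 1.645
z_β = 0.188

Power = Φ(z_β) = Φ(0.188) ≈ 0.575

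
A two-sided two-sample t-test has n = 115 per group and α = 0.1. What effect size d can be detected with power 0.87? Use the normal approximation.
d ≈ 0.37

Minimum detectable effect (two-sample t-test, normal approximation):
d = (z_{α/2} + z_β) / √(n/2)
d = (1.645 + 1.126) / √(115/2)
d = 2.771 / 7.583
d ≈ 0.37

By Cohen's convention (0.2 small / 0.5 medium / 0.8 large): small effect.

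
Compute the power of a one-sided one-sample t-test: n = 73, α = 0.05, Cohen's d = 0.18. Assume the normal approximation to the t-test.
Power ≈ 0.46

Power calculation (one-sample t-test, normal approximation):
z_β = d · √n - z_α
z_β = 0.18 · √73 - 1.645
z_β = 0.18 · 8.544 - 1.645
z_β = -0.107

Power = Φ(z_β) = Φ(-0.107) ≈ 0.457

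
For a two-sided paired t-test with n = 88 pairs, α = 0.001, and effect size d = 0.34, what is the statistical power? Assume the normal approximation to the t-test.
Power ≈ 0.46

Power calculation (paired t-test, normal approximation):
z_β = d · √n - z_{α/2}
z_β = 0.34 · √88 - 3.291
z_β = 0.34 · 9.381 - 3.291
z_β = -0.101

Power = Φ(z_β) = Φ(-0.101) ≈ 0.460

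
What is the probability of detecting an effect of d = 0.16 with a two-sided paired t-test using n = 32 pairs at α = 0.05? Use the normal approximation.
Power ≈ 0.15

Power calculation (paired t-test, normal approximation):
z_β = d · √n - z_{α/2}
z_β = 0.16 · √32 - 1.960
z_β = 0.16 · 5.657 - 1.960
z_β = -1.055

Power = Φ(z_β) = Φ(-1.055) ≈ 0.146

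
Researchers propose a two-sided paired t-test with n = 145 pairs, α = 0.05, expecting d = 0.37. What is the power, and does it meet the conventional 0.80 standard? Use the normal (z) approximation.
Power ≈ 0.99; the study is adequately powered (power ≥ 0.80)

Power calculation (paired t-test, normal approximation):
z_β = d · √n - z_{α/2}
z_β = 0.37 · √145 - 1.960
z_β = 0.37 · 12.042 - 1.960
z_β = 2.495

Power = Φ(z_β) = Φ(2.495) ≈ 0.994

Effect size d = 0.37 is small by Cohen's convention (0.2/0.5/0.8).

Threshold: power ≥ 0.80 is conventionally adequate.
Power ≈ 0.99 → the study is adequately powered (power ≥ 0.80).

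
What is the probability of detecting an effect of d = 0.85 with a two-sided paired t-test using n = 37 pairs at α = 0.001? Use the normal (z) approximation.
Power ≈ 0.97

Power calculation (paired t-test, normal approximation):
z_β = d · √n - z_{α/2}
z_β = 0.85 · √37 - 3.291
z_β = 0.85 · 6.083 - 3.291
z_β = 1.880

Power = Φ(z_β) = Φ(1.880) ≈ 0.970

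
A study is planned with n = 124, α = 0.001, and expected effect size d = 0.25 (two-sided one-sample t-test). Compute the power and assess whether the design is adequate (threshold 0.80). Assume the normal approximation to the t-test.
Power ≈ 0.31; the study is underpowered (power < 0.80)

Power calculation (one-sample t-test, normal approximation):
z_β = d · √n - z_{α/2}
z_β = 0.25 · √124 - 3.291
z_β = 0.25 · 11.136 - 3.291
z_β = -0.507

Power = Φ(z_β) = Φ(-0.507) ≈ 0.306

Effect size d = 0.25 is small by Cohen's convention (0.2/0.5/0.8).

Threshold: power ≥ 0.80 is conventionally adequate.
Power ≈ 0.31 → the study is underpowered (power < 0.80).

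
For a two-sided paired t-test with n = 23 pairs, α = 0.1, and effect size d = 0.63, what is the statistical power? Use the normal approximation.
Power ≈ 0.92

Power calculation (paired t-test, normal approximation):
z_β = d · √n - z_{α/2}
z_β = 0.63 · √23 - 1.645
z_β = 0.63 · 4.796 - 1.645
z_β = 1.377

Power = Φ(z_β) = Φ(1.377) ≈ 0.916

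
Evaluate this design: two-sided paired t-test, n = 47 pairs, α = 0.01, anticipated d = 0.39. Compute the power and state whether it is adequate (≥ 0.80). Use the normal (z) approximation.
Power ≈ 0.54; the study is underpowered (power < 0.80)

Power calculation (paired t-test, normal approximation):
z_β = d · √n - z_{α/2}
z_β = 0.39 · √47 - 2.576
z_β = 0.39 · 6.856 - 2.576
z_β = 0.098

Power = Φ(z_β) = Φ(0.098) ≈ 0.539

Effect size d = 0.39 is small by Cohen's convention (0.2/0.5/0.8).

Threshold: power ≥ 0.80 is conventionally adequate.
Power ≈ 0.54 → the study is underpowered (power < 0.80).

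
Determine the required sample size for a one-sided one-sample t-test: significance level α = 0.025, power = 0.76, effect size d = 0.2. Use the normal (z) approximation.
n = 178

Sample size formula (one-sample t-test, normal approximation):
n = ((z_α + z_β) / d)²

z_α = 1.960 (for α = 0.025, one-sided)
z_β = 0.706 (for power = 0.76)
d = 0.2

n = ((1.960 + 0.706) / 0.2)²
n = (13.330)²
n ≈ 177.69
Round up to the next whole number: n = 178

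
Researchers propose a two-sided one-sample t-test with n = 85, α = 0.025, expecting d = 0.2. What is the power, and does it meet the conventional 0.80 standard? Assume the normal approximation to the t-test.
Power ≈ 0.35; the study is underpowered (power < 0.80)

Power calculation (one-sample t-test, normal approximation):
z_β = d · √n - z_{α/2}
z_β = 0.2 · √85 - 2.241
z_β = 0.2 · 9.220 - 2.241
z_β = -0.397

Power = Φ(z_β) = Φ(-0.397) ≈ 0.346

Effect size d = 0.2 is small by Cohen's convention (0.2/0.5/0.8).

Threshold: power ≥ 0.80 is conventionally adequate.
Power ≈ 0.35 → the study is underpowered (power < 0.80).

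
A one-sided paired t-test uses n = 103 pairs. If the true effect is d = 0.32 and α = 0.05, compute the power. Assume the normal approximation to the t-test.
Power ≈ 0.95

Power calculation (paired t-test, normal approximation):
z_β = d · √n - z_α
z_β = 0.32 · √103 - 1.645
z_β = 0.32 · 10.149 - 1.645
z_β = 1.603

Power = Φ(z_β) = Φ(1.603) ≈ 0.946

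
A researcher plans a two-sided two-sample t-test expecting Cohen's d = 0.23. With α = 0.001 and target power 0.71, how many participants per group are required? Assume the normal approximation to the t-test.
n = 559 per group

Sample size formula (two-sample t-test, normal approximation):
n = 2 · ((z_{α/2} + z_β) / d)²

z_{α/2} = 3.291 (for α = 0.001, two-sided)
z_β = 0.553 (for power = 0.71)
d = 0.23

n = 2 · ((3.291 + 0.553) / 0.23)²
n = 2 · (16.713)²
n ≈ 558.65
Round up to the next whole number: n = 559 per group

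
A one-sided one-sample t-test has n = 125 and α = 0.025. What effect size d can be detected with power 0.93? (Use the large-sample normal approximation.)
d ≈ 0.31

Minimum detectable effect (one-sample t-test, normal approximation):
d = (z_α + z_β) / √n
d = (1.960 + 1.476) / √125
d = 3.436 / 11.180
d ≈ 0.31

By Cohen's convention (0.2 small / 0.5 medium / 0.8 large): small effect.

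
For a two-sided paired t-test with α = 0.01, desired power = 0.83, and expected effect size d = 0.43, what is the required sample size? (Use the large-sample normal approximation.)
n = 68 pairs

Sample size formula (paired t-test, normal approximation):
n = ((z_{α/2} + z_β) / d)²

z_{α/2} = 2.576 (for α = 0.01, two-sided)
z_β = 0.954 (for power = 0.83)
d = 0.43

n = ((2.576 + 0.954) / 0.43)²
n = (8.209)²
n ≈ 67.39
Round up to the next whole number: n = 68 pairs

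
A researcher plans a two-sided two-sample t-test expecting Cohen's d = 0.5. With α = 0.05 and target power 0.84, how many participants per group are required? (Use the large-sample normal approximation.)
n = 70 per group

Sample size formula (two-sample t-test, normal approximation):
n = 2 · ((z_{α/2} + z_β) / d)²

z_{α/2} = 1.960 (for α = 0.05, two-sided)
z_β = 0.994 (for power = 0.84)
d = 0.5

n = 2 · ((1.960 + 0.994) / 0.5)²
n = 2 · (5.908)²
n ≈ 69.81
Round up to the next whole number: n = 70 per group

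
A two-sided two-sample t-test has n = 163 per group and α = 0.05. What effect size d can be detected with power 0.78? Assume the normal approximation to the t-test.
d ≈ 0.30

Minimum detectable effect (two-sample t-test, normal approximation):
d = (z_{α/2} + z_β) / √(n/2)
d = (1.960 + 0.772) / √(163/2)
d = 2.732 / 9.028
d ≈ 0.30

By Cohen's convention (0.2 small / 0.5 medium / 0.8 large): small effect.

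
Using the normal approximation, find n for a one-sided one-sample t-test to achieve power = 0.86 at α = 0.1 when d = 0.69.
n = 12

Sample size formula (one-sample t-test, normal approximation):
n = ((z_α + z_β) / d)²

z_α = 1.282 (for α = 0.1, one-sided)
z_β = 1.080 (for power = 0.86)
d = 0.69

n = ((1.282 + 1.080) / 0.69)²
n = (3.423)²
n ≈ 11.72
Round up to the next whole number: n = 12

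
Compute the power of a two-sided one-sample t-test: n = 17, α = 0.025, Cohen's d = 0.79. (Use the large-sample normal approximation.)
Power ≈ 0.85

Power calculation (one-sample t-test, normal approximation):
z_β = d · √n - z_{α/2}
z_β = 0.79 · √17 - 2.241
z_β = 0.79 · 4.123 - 2.241
z_β = 1.016

Power = Φ(z_β) = Φ(1.016) ≈ 0.845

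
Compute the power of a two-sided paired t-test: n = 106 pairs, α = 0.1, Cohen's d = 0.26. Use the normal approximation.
Power ≈ 0.85

Power calculation (paired t-test, normal approximation):
z_β = d · √n - z_{α/2}
z_β = 0.26 · √106 - 1.645
z_β = 0.26 · 10.296 - 1.645
z_β = 1.032

Power = Φ(z_β) = Φ(1.032) ≈ 0.849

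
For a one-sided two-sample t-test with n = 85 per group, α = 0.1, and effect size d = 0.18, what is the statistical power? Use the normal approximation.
Power ≈ 0.46

Power calculation (two-sample t-test, normal approximation):
z_β = d · √(n/2) - z_α
z_β = 0.18 · √(85/2) - 1.282
z_β = 0.18 · 6.519 - 1.282
z_β = -0.108

Power = Φ(z_β) = Φ(-0.108) ≈ 0.457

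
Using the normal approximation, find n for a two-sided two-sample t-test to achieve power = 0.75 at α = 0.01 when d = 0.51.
n = 82 per group

Sample size formula (two-sample t-test, normal approximation):
n = 2 · ((z_{α/2} + z_β) / d)²

z_{α/2} = 2.576 (for α = 0.01, two-sided)
z_β = 0.674 (for power = 0.75)
d = 0.51

n = 2 · ((2.576 + 0.674) / 0.51)²
n = 2 · (6.373)²
n ≈ 81.23
Round up to the next whole number: n = 82 per group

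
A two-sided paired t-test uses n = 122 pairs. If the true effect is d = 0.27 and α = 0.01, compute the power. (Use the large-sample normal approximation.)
Power ≈ 0.66

Power calculation (paired t-test, normal approximation):
z_β = d · √n - z_{α/2}
z_β = 0.27 · √122 - 2.576
z_β = 0.27 · 11.045 - 2.576
z_β = 0.406

Power = Φ(z_β) = Φ(0.406) ≈ 0.658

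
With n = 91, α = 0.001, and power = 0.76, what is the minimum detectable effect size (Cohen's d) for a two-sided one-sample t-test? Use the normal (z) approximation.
d ≈ 0.42

Minimum detectable effect (one-sample t-test, normal approximation):
d = (z_{α/2} + z_β) / √n
d = (3.291 + 0.706) / √91
d = 3.997 / 9.539
d ≈ 0.42

By Cohen's convention (0.2 small / 0.5 medium / 0.8 large): small effect.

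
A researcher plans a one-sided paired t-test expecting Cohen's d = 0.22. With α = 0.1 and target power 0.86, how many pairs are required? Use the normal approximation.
n = 116 pairs

Sample size formula (paired t-test, normal approximation):
n = ((z_α + z_β) / d)²

z_α = 1.282 (for α = 0.1, one-sided)
z_β = 1.080 (for power = 0.86)
d = 0.22

n = ((1.282 + 1.080) / 0.22)²
n = (10.736)²
n ≈ 115.26
Round up to the next whole number: n = 116 pairs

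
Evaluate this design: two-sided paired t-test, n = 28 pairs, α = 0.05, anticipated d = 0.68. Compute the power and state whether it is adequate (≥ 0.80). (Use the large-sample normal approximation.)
Power ≈ 0.95; the study is adequately powered (power ≥ 0.80)

Power calculation (paired t-test, normal approximation):
z_β = d · √n - z_{α/2}
z_β = 0.68 · √28 - 1.960
z_β = 0.68 · 5.292 - 1.960
z_β = 1.638

Power = Φ(z_β) = Φ(1.638) ≈ 0.949

Effect size d = 0.68 is medium by Cohen's convention (0.2/0.5/0.8).

Threshold: power ≥ 0.80 is conventionally adequate.
Power ≈ 0.95 → the study is adequately powered (power ≥ 0.80).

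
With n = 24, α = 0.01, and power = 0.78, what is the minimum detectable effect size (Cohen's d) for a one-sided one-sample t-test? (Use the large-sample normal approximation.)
d ≈ 0.63

Minimum detectable effect (one-sample t-test, normal approximation):
d = (z_α + z_β) / √n
d = (2.326 + 0.772) / √24
d = 3.099 / 4.899
d ≈ 0.63

By Cohen's convention (0.2 small / 0.5 medium / 0.8 large): medium effect.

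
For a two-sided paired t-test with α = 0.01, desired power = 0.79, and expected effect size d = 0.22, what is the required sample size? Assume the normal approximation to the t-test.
n = 237 pairs

Sample size formula (paired t-test, normal approximation):
n = ((z_{α/2} + z_β) / d)²

z_{α/2} = 2.576 (for α = 0.01, two-sided)
z_β = 0.806 (for power = 0.79)
d = 0.22

n = ((2.576 + 0.806) / 0.22)²
n = (15.373)²
n ≈ 236.33
Round up to the next whole number: n = 237 pairs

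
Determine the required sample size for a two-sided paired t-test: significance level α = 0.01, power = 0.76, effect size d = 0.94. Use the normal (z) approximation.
n = 13 pairs

Sample size formula (paired t-test, normal approximation):
n = ((z_{α/2} + z_β) / d)²

z_{α/2} = 2.576 (for α = 0.01, two-sided)
z_β = 0.706 (for power = 0.76)
d = 0.94

n = ((2.576 + 0.706) / 0.94)²
n = (3.491)²
n ≈ 12.19
Round up to the next whole number: n = 13 pairs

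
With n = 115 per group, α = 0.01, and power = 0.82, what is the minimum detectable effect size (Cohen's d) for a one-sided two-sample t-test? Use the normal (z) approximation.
d ≈ 0.43

Minimum detectable effect (two-sample t-test, normal approximation):
d = (z_α + z_β) / √(n/2)
d = (2.326 + 0.915) / √(115/2)
d = 3.242 / 7.583
d ≈ 0.43

By Cohen's convention (0.2 small / 0.5 medium / 0.8 large): small effect.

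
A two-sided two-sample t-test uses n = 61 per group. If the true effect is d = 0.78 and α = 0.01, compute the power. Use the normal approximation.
Power ≈ 0.96

Power calculation (two-sample t-test, normal approximation):
z_β = d · √(n/2) - z_{α/2}
z_β = 0.78 · √(61/2) - 2.576
z_β = 0.78 · 5.523 - 2.576
z_β = 1.732

Power = Φ(z_β) = Φ(1.732) ≈ 0.958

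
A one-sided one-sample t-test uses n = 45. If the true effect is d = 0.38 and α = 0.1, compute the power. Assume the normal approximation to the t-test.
Power ≈ 0.90

Power calculation (one-sample t-test, normal approximation):
z_β = d · √n - z_α
z_β = 0.38 · √45 - 1.282
z_β = 0.38 · 6.708 - 1.282
z_β = 1.268

Power = Φ(z_β) = Φ(1.268) ≈ 0.898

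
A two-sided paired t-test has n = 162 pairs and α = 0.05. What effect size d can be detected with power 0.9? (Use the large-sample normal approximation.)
d ≈ 0.25

Minimum detectable effect (paired t-test, normal approximation):
d = (z_{α/2} + z_β) / √n
d = (1.960 + 1.282) / √162
d = 3.242 / 12.728
d ≈ 0.25

By Cohen's convention (0.2 small / 0.5 medium / 0.8 large): small effect.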